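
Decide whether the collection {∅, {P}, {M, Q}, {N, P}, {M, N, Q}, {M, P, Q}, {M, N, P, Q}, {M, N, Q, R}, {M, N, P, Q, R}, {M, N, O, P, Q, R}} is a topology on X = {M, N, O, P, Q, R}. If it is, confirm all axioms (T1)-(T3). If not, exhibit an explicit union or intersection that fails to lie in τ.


τ is NOT a topology on X.

Axiom (T1): ∅ ∈ τ? Yes; X ∈ τ? Yes.
Axiom (T2/T3): check pairwise unions and intersections of members of τ.
Counterexample for (T3): {N, P} ∩ {M, N, Q} = {N} ∉ τ. Therefore τ is NOT a topology.


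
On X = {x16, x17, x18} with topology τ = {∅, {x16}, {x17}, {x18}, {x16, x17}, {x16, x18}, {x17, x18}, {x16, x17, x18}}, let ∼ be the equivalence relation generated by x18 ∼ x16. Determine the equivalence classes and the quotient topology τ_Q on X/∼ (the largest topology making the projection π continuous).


X/∼ = {[x16=x18], [x17]}; |τ_Q| = 4.

Equivalence classes: [x16=x18], [x17].
Quotient map π: X → X/∼ sends x16 ↦ [x16=x18], x17 ↦ [x17], x18 ↦ [x16=x18].
For each subset V ⊆ X/∼, compute π^{-1}(V) ⊆ X and check whether π^{-1}(V) ∈ τ. V is open in τ_Q iff π^{-1}(V) ∈ τ.
  V = {}: π^{-1}(V) = ∅ ∈ τ ✓.
  V = {[x16=x18]}: π^{-1}(V) = {x16, x18} ∈ τ ✓.
  V = {[x17]}: π^{-1}(V) = {x17} ∈ τ ✓.
  V = {[x16=x18], [x17]}: π^{-1}(V) = {x16, x17, x18} ∈ τ ✓.
Open sets in the quotient: τ_Q = {{}, {[x16=x18]}, {[x17]}, {[x16=x18], [x17]}} (4 elements).


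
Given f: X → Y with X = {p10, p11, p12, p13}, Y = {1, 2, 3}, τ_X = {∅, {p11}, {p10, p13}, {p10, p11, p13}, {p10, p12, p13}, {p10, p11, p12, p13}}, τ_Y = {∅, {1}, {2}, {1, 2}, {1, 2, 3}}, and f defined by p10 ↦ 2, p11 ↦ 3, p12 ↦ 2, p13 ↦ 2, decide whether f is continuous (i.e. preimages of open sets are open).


f IS continuous.

Compute f^{-1}(U) for each U ∈ τ_Y:
  U = ∅: f^{-1}(U) = ∅ ∈ τ_X ✓.
  U = {1}: f^{-1}(U) = ∅ ∈ τ_X ✓.
  U = {2}: f^{-1}(U) = {p10, p12, p13} ∈ τ_X ✓.
  U = {1, 2}: f^{-1}(U) = {p10, p12, p13} ∈ τ_X ✓.
  U = {1, 2, 3}: f^{-1}(U) = {p10, p11, p12, p13} ∈ τ_X ✓.
Every preimage lies in τ_X, so f IS continuous.


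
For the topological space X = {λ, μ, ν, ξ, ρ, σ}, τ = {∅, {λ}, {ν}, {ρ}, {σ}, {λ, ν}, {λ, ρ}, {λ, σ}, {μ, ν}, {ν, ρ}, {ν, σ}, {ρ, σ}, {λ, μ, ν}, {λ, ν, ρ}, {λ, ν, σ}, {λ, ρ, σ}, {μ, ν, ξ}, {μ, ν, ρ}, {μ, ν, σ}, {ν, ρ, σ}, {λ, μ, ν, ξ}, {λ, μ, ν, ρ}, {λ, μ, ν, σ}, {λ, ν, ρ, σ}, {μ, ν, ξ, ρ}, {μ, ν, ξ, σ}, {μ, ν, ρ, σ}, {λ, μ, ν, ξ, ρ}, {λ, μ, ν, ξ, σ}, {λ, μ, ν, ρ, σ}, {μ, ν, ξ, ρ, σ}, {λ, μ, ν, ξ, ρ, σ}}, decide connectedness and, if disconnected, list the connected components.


(X, τ) is disconnected; components = [{λ}, {ρ}, {σ}, {μ, ν, ξ}].

Find clopen sets (U ∈ τ with X ∖ U ∈ τ):
  U = ∅, X ∖ U = {λ, μ, ν, ξ, ρ, σ} — both open, so U is clopen.
  U = {λ}, X ∖ U = {μ, ν, ξ, ρ, σ} — both open, so U is clopen.
  U = {ρ}, X ∖ U = {λ, μ, ν, ξ, σ} — both open, so U is clopen.
  U = {σ}, X ∖ U = {λ, μ, ν, ξ, ρ} — both open, so U is clopen.
  U = {λ, ρ}, X ∖ U = {μ, ν, ξ, σ} — both open, so U is clopen.
  U = {λ, σ}, X ∖ U = {μ, ν, ξ, ρ} — both open, so U is clopen.
  U = {ρ, σ}, X ∖ U = {λ, μ, ν, ξ} — both open, so U is clopen.
  U = {λ, ρ, σ}, X ∖ U = {μ, ν, ξ} — both open, so U is clopen.
  U = {μ, ν, ξ}, X ∖ U = {λ, ρ, σ} — both open, so U is clopen.
  U = {λ, μ, ν, ξ}, X ∖ U = {ρ, σ} — both open, so U is clopen.
  U = {μ, ν, ξ, ρ}, X ∖ U = {λ, σ} — both open, so U is clopen.
  U = {μ, ν, ξ, σ}, X ∖ U = {λ, ρ} — both open, so U is clopen.
  U = {λ, μ, ν, ξ, ρ}, X ∖ U = {σ} — both open, so U is clopen.
  U = {λ, μ, ν, ξ, σ}, X ∖ U = {ρ} — both open, so U is clopen.
  U = {μ, ν, ξ, ρ, σ}, X ∖ U = {λ} — both open, so U is clopen.
  U = {λ, μ, ν, ξ, ρ, σ}, X ∖ U = ∅ — both open, so U is clopen.
Nontrivial clopen(s) exist: e.g. {λ, ρ, σ}. So (X, τ) is disconnected.
Compute connected components by grouping points that agree on all clopens:
  component: {λ}
  component: {ρ}
  component: {σ}
  component: {μ, ν, ξ}


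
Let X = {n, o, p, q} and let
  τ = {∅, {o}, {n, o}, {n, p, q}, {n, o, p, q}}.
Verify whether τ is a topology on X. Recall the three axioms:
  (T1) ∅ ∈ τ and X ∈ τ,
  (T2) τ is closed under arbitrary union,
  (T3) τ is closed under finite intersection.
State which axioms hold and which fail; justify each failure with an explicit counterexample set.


τ is NOT a topology on X.

Axiom (T1): ∅ ∈ τ? Yes; X ∈ τ? Yes.
Axiom (T2/T3): check pairwise unions and intersections of members of τ.
Counterexample for (T3): {n, o} ∩ {n, p, q} = {n} ∉ τ. Therefore τ is NOT a topology.


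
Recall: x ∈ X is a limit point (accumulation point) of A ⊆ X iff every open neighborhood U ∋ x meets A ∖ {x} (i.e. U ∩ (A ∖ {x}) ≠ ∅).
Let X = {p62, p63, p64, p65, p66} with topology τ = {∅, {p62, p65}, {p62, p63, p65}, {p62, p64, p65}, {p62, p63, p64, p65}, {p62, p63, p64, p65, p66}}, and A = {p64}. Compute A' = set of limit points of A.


A' = {p66}

For each x ∈ X, list the open sets U ∈ τ with x ∈ U, then check whether U ∩ (A ∖ {x}) ≠ ∅ for every such U.
  x = p62: open {p62, p65} ∋ x has {p62, p65} ∩ (A ∖ {p62}) = ∅, so x is NOT a limit point.
  x = p63: open {p62, p63, p65} ∋ x has {p62, p63, p65} ∩ (A ∖ {p63}) = ∅, so x is NOT a limit point.
  x = p64: open {p62, p64, p65} ∋ x has {p62, p64, p65} ∩ (A ∖ {p64}) = ∅, so x is NOT a limit point.
  x = p65: open {p62, p65} ∋ x has {p62, p65} ∩ (A ∖ {p65}) = ∅, so x is NOT a limit point.
  x = p66: opens ∋ x are {p62, p63, p64, p65, p66}; each meets A ∖ {p66}, so x IS a limit point.
Collecting: A' = {p66}.


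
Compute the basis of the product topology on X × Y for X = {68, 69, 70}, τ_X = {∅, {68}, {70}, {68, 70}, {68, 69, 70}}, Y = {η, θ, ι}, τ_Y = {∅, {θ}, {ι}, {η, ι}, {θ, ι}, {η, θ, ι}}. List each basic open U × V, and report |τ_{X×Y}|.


Basis B = {∅ × ∅, {68} × {θ}, {68} × {ι}, {70} × {θ}, {70} × {ι}, {68} × {η, ι}, {68} × {θ, ι}, {68, 70} × {θ}, {68, 70} × {ι}, {70} × {η, ι}, {70} × {θ, ι}, {68} × {η, θ, ι}, {68, 69, 70} × {θ}, {68, 69, 70} × {ι}, {70} × {η, θ, ι}, {68, 70} × {η, ι}, {68, 70} × {θ, ι}, {68, 70} × {η, θ, ι}, {68, 69, 70} × {η, ι}, {68, 69, 70} × {θ, ι}, {68, 69, 70} × {η, θ, ι}}; |τ_{X×Y}| = 70.

Enumerate products U × V with U ∈ τ_X, V ∈ τ_Y (deduplicated):
  ∅ × ∅ = {} (∅)
  {68} × {θ} = {(68,θ)}
  {68} × {ι} = {(68,ι)}
  {70} × {θ} = {(70,θ)}
  {70} × {ι} = {(70,ι)}
  {68} × {η, ι} = {(68,η), (68,ι)}
  {68} × {θ, ι} = {(68,θ), (68,ι)}
  {68, 70} × {θ} = {(68,θ), (70,θ)}
  {68, 70} × {ι} = {(68,ι), (70,ι)}
  {70} × {η, ι} = {(70,η), (70,ι)}
  {70} × {θ, ι} = {(70,θ), (70,ι)}
  {68} × {η, θ, ι} = {(68,η), (68,θ), (68,ι)}
  {68, 69, 70} × {θ} = {(68,θ), (69,θ), (70,θ)}
  {68, 69, 70} × {ι} = {(68,ι), (69,ι), (70,ι)}
  {70} × {η, θ, ι} = {(70,η), (70,θ), (70,ι)}
  {68, 70} × {η, ι} = {(68,η), (68,ι), (70,η), (70,ι)}
  {68, 70} × {θ, ι} = {(68,θ), (68,ι), (70,θ), (70,ι)}
  {68, 70} × {η, θ, ι} = {(68,η), (68,θ), (68,ι), (70,η), (70,θ), (70,ι)}
  {68, 69, 70} × {η, ι} = {(68,η), (68,ι), (69,η), (69,ι), (70,η), (70,ι)}
  {68, 69, 70} × {θ, ι} = {(68,θ), (68,ι), (69,θ), (69,ι), (70,θ), (70,ι)}
  {68, 69, 70} × {η, θ, ι} = {(68,η), (68,θ), (68,ι), (69,η), (69,θ), (69,ι), (70,η), (70,θ), (70,ι)}
These 21 distinct sets form the basis B.
Close under arbitrary unions to get τ_{X×Y}; counting gives |τ_{X×Y}| = 70.


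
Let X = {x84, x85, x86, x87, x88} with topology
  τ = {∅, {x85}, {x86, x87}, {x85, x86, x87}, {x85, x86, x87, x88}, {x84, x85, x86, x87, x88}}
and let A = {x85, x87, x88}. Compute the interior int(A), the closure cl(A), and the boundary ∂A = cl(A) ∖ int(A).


int(A) = {x85}, cl(A) = {x84, x85, x86, x87, x88}, ∂A = {x84, x86, x87, x88}.

Closed sets in (X, τ) are complements of opens:
  closed(X, τ) = {∅, {x84}, {x84, x88}, {x84, x85, x88}, {x84, x86, x87, x88}, {x84, x85, x86, x87, x88}}.
int(A) = ⋃ {U ∈ τ : U ⊆ A}. Opens contained in A: ∅, {x85}.
Taking the union of these: int(A) = {x85}.
cl(A) = ⋂ {C closed : A ⊆ C}. Closed sets containing A: {x84, x85, x86, x87, x88}.
Intersecting these: cl(A) = {x84, x85, x86, x87, x88}.
∂A = cl(A) ∖ int(A) = {x84, x85, x86, x87, x88} ∖ {x85} = {x84, x86, x87, x88}.


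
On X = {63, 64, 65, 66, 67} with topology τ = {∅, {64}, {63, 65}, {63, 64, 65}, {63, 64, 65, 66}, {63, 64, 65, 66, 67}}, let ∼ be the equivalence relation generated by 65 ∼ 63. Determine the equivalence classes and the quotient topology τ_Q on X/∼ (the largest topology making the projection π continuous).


X/∼ = {[63=65], [64], [66], [67]}; |τ_Q| = 6.

Equivalence classes: [63=65], [64], [66], [67].
Quotient map π: X → X/∼ sends 63 ↦ [63=65], 64 ↦ [64], 65 ↦ [63=65], 66 ↦ [66], 67 ↦ [67].
For each subset V ⊆ X/∼, compute π^{-1}(V) ⊆ X and check whether π^{-1}(V) ∈ τ. V is open in τ_Q iff π^{-1}(V) ∈ τ.
  V = {}: π^{-1}(V) = ∅ ∈ τ ✓.
  V = {[63=65]}: π^{-1}(V) = {63, 65} ∈ τ ✓.
  V = {[64]}: π^{-1}(V) = {64} ∈ τ ✓.
  V = {[63=65], [64]}: π^{-1}(V) = {63, 64, 65} ∈ τ ✓.
  V = {[66]}: π^{-1}(V) = {66} ∉ τ ✗.
  V = {[63=65], [66]}: π^{-1}(V) = {63, 65, 66} ∉ τ ✗.
  V = {[64], [66]}: π^{-1}(V) = {64, 66} ∉ τ ✗.
  V = {[63=65], [64], [66]}: π^{-1}(V) = {63, 64, 65, 66} ∈ τ ✓.
  V = {[67]}: π^{-1}(V) = {67} ∉ τ ✗.
  V = {[63=65], [67]}: π^{-1}(V) = {63, 65, 67} ∉ τ ✗.
  V = {[64], [67]}: π^{-1}(V) = {64, 67} ∉ τ ✗.
  V = {[63=65], [64], [67]}: π^{-1}(V) = {63, 64, 65, 67} ∉ τ ✗.
  V = {[66], [67]}: π^{-1}(V) = {66, 67} ∉ τ ✗.
  V = {[63=65], [66], [67]}: π^{-1}(V) = {63, 65, 66, 67} ∉ τ ✗.
  V = {[64], [66], [67]}: π^{-1}(V) = {64, 66, 67} ∉ τ ✗.
  V = {[63=65], [64], [66], [67]}: π^{-1}(V) = {63, 64, 65, 66, 67} ∈ τ ✓.
Open sets in the quotient: τ_Q = {{}, {[63=65]}, {[64]}, {[63=65], [64]}, {[63=65], [64], [66]}, {[63=65], [64], [66], [67]}} (6 elements).


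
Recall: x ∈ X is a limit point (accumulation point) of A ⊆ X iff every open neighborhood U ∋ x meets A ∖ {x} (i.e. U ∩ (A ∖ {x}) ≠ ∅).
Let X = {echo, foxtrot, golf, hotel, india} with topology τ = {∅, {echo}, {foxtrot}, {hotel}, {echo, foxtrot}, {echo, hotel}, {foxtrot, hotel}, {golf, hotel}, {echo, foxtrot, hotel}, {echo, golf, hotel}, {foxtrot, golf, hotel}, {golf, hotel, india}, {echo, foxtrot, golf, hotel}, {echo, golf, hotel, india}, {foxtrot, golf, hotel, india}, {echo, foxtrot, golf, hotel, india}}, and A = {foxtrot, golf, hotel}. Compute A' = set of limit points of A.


A' = {golf, india}

For each x ∈ X, list the open sets U ∈ τ with x ∈ U, then check whether U ∩ (A ∖ {x}) ≠ ∅ for every such U.
  x = echo: open {echo} ∋ x has {echo} ∩ (A ∖ {echo}) = ∅, so x is NOT a limit point.
  x = foxtrot: open {foxtrot} ∋ x has {foxtrot} ∩ (A ∖ {foxtrot}) = ∅, so x is NOT a limit point.
  x = golf: opens ∋ x are {golf, hotel}, {echo, golf, hotel}, {foxtrot, golf, hotel}, {golf, hotel, india}, {echo, foxtrot, golf, hotel}, {echo, golf, hotel, india}, {foxtrot, golf, hotel, india}, {echo, foxtrot, golf, hotel, india}; each meets A ∖ {golf}, so x IS a limit point.
  x = hotel: open {hotel} ∋ x has {hotel} ∩ (A ∖ {hotel}) = ∅, so x is NOT a limit point.
  x = india: opens ∋ x are {golf, hotel, india}, {echo, golf, hotel, india}, {foxtrot, golf, hotel, india}, {echo, foxtrot, golf, hotel, india}; each meets A ∖ {india}, so x IS a limit point.
Collecting: A' = {golf, india}.


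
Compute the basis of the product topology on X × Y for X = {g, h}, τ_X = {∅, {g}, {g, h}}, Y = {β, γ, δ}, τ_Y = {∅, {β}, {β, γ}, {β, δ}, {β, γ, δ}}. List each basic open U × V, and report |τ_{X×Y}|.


Basis B = {∅ × ∅, {g} × {β}, {g} × {β, γ}, {g} × {β, δ}, {g, h} × {β}, {g} × {β, γ, δ}, {g, h} × {β, γ}, {g, h} × {β, δ}, {g, h} × {β, γ, δ}}; |τ_{X×Y}| = 14.

Enumerate products U × V with U ∈ τ_X, V ∈ τ_Y (deduplicated):
  ∅ × ∅ = {} (∅)
  {g} × {β} = {(g,β)}
  {g} × {β, γ} = {(g,β), (g,γ)}
  {g} × {β, δ} = {(g,β), (g,δ)}
  {g, h} × {β} = {(g,β), (h,β)}
  {g} × {β, γ, δ} = {(g,β), (g,γ), (g,δ)}
  {g, h} × {β, γ} = {(g,β), (g,γ), (h,β), (h,γ)}
  {g, h} × {β, δ} = {(g,β), (g,δ), (h,β), (h,δ)}
  {g, h} × {β, γ, δ} = {(g,β), (g,γ), (g,δ), (h,β), (h,γ), (h,δ)}
These 9 distinct sets form the basis B.
Close under arbitrary unions to get τ_{X×Y}; counting gives |τ_{X×Y}| = 14.


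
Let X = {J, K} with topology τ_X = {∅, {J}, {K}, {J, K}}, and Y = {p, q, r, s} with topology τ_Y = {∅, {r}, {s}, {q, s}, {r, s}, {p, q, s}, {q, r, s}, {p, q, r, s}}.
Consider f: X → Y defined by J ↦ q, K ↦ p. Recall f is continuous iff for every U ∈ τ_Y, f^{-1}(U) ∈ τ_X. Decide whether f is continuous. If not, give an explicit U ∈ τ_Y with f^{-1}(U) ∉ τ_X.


f IS continuous.

Compute f^{-1}(U) for each U ∈ τ_Y:
  U = ∅: f^{-1}(U) = ∅ ∈ τ_X ✓.
  U = {r}: f^{-1}(U) = ∅ ∈ τ_X ✓.
  U = {s}: f^{-1}(U) = ∅ ∈ τ_X ✓.
  U = {q, s}: f^{-1}(U) = {J} ∈ τ_X ✓.
  U = {r, s}: f^{-1}(U) = ∅ ∈ τ_X ✓.
  U = {p, q, s}: f^{-1}(U) = {J, K} ∈ τ_X ✓.
  U = {q, r, s}: f^{-1}(U) = {J} ∈ τ_X ✓.
  U = {p, q, r, s}: f^{-1}(U) = {J, K} ∈ τ_X ✓.
Every preimage lies in τ_X, so f IS continuous.


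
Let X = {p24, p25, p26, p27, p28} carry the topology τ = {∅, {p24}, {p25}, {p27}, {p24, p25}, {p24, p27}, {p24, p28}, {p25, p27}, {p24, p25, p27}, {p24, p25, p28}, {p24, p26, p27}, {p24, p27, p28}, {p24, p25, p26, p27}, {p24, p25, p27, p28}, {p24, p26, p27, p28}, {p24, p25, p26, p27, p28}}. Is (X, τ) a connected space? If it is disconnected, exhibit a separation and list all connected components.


(X, τ) is disconnected; components = [{p25}, {p24, p26, p27, p28}].

Find clopen sets (U ∈ τ with X ∖ U ∈ τ):
  U = ∅, X ∖ U = {p24, p25, p26, p27, p28} — both open, so U is clopen.
  U = {p25}, X ∖ U = {p24, p26, p27, p28} — both open, so U is clopen.
  U = {p24, p26, p27, p28}, X ∖ U = {p25} — both open, so U is clopen.
  U = {p24, p25, p26, p27, p28}, X ∖ U = ∅ — both open, so U is clopen.
Nontrivial clopen(s) exist: e.g. {p24, p26, p27, p28}. So (X, τ) is disconnected.
Compute connected components by grouping points that agree on all clopens:
  component: {p25}
  component: {p24, p26, p27, p28}


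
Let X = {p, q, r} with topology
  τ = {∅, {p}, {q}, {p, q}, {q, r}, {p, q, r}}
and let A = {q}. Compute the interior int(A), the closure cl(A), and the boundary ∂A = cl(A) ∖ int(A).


int(A) = {q}, cl(A) = {q, r}, ∂A = {r}.

Closed sets in (X, τ) are complements of opens:
  closed(X, τ) = {∅, {p}, {r}, {p, r}, {q, r}, {p, q, r}}.
int(A) = ⋃ {U ∈ τ : U ⊆ A}. Opens contained in A: ∅, {q}.
Taking the union of these: int(A) = {q}.
cl(A) = ⋂ {C closed : A ⊆ C}. Closed sets containing A: {q, r}, {p, q, r}.
Intersecting these: cl(A) = {q, r}.
∂A = cl(A) ∖ int(A) = {q, r} ∖ {q} = {r}.


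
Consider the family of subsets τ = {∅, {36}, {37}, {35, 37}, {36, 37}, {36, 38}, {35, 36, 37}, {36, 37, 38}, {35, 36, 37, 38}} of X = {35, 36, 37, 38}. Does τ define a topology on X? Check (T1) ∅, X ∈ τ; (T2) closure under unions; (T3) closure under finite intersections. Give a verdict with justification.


τ IS a topology on X.

Axiom (T1): ∅ ∈ τ? Yes; X ∈ τ? Yes.
Axiom (T2/T3): check pairwise unions and intersections of members of τ.
All pairwise intersections and unions checked — each lies in τ. Therefore τ satisfies (T1), (T2), (T3): it IS a topology on X.


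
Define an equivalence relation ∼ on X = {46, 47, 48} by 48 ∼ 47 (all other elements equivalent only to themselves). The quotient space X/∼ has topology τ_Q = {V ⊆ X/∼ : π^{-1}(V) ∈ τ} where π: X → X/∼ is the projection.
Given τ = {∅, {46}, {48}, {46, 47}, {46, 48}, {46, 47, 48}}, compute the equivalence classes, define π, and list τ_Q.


X/∼ = {[46], [47=48]}; |τ_Q| = 3.

Equivalence classes: [46], [47=48].
Quotient map π: X → X/∼ sends 46 ↦ [46], 47 ↦ [47=48], 48 ↦ [47=48].
For each subset V ⊆ X/∼, compute π^{-1}(V) ⊆ X and check whether π^{-1}(V) ∈ τ. V is open in τ_Q iff π^{-1}(V) ∈ τ.
  V = {}: π^{-1}(V) = ∅ ∈ τ ✓.
  V = {[46]}: π^{-1}(V) = {46} ∈ τ ✓.
  V = {[47=48]}: π^{-1}(V) = {47, 48} ∉ τ ✗.
  V = {[46], [47=48]}: π^{-1}(V) = {46, 47, 48} ∈ τ ✓.
Open sets in the quotient: τ_Q = {{}, {[46]}, {[46], [47=48]}} (3 elements).


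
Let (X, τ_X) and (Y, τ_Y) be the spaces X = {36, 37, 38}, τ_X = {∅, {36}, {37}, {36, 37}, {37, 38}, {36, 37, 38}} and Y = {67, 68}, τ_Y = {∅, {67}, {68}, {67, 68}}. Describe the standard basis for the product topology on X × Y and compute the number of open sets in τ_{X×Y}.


Basis B = {∅ × ∅, {36} × {67}, {36} × {68}, {37} × {67}, {37} × {68}, {36} × {67, 68}, {36, 37} × {67}, {36, 37} × {68}, {37} × {67, 68}, {37, 38} × {67}, {37, 38} × {68}, {36, 37, 38} × {67}, {36, 37, 38} × {68}, {36, 37} × {67, 68}, {37, 38} × {67, 68}, {36, 37, 38} × {67, 68}}; |τ_{X×Y}| = 36.

Enumerate products U × V with U ∈ τ_X, V ∈ τ_Y (deduplicated):
  ∅ × ∅ = {} (∅)
  {36} × {67} = {(36,67)}
  {36} × {68} = {(36,68)}
  {37} × {67} = {(37,67)}
  {37} × {68} = {(37,68)}
  {36} × {67, 68} = {(36,67), (36,68)}
  {36, 37} × {67} = {(36,67), (37,67)}
  {36, 37} × {68} = {(36,68), (37,68)}
  {37} × {67, 68} = {(37,67), (37,68)}
  {37, 38} × {67} = {(37,67), (38,67)}
  {37, 38} × {68} = {(37,68), (38,68)}
  {36, 37, 38} × {67} = {(36,67), (37,67), (38,67)}
  {36, 37, 38} × {68} = {(36,68), (37,68), (38,68)}
  {36, 37} × {67, 68} = {(36,67), (36,68), (37,67), (37,68)}
  {37, 38} × {67, 68} = {(37,67), (37,68), (38,67), (38,68)}
  {36, 37, 38} × {67, 68} = {(36,67), (36,68), (37,67), (37,68), (38,67), (38,68)}
These 16 distinct sets form the basis B.
Close under arbitrary unions to get τ_{X×Y}; counting gives |τ_{X×Y}| = 36.


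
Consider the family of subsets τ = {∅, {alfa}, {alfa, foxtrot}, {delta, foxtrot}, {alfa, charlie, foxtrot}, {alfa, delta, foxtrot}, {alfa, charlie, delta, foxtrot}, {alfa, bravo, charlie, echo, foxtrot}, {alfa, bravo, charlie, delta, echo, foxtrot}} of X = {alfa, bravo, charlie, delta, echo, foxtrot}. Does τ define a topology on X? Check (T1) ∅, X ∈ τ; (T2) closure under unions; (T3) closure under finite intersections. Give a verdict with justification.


τ is NOT a topology on X.

Axiom (T1): ∅ ∈ τ? Yes; X ∈ τ? Yes.
Axiom (T2/T3): check pairwise unions and intersections of members of τ.
Counterexample for (T3): {alfa, foxtrot} ∩ {delta, foxtrot} = {foxtrot} ∉ τ. Therefore τ is NOT a topology.


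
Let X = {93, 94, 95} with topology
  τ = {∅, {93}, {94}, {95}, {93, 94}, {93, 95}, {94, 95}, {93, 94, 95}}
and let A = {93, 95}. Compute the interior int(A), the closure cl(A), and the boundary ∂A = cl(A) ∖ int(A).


int(A) = {93, 95}, cl(A) = {93, 95}, ∂A = ∅.

Closed sets in (X, τ) are complements of opens:
  closed(X, τ) = {∅, {93}, {94}, {95}, {93, 94}, {93, 95}, {94, 95}, {93, 94, 95}}.
int(A) = ⋃ {U ∈ τ : U ⊆ A}. Opens contained in A: ∅, {93}, {95}, {93, 95}.
Taking the union of these: int(A) = {93, 95}.
cl(A) = ⋂ {C closed : A ⊆ C}. Closed sets containing A: {93, 95}, {93, 94, 95}.
Intersecting these: cl(A) = {93, 95}.
∂A = cl(A) ∖ int(A) = {93, 95} ∖ {93, 95} = ∅.


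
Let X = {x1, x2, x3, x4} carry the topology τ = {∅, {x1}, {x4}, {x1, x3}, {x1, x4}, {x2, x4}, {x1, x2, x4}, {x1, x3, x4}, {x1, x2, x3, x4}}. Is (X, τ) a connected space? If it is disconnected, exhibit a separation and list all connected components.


(X, τ) is disconnected; components = [{x1, x3}, {x2, x4}].

Find clopen sets (U ∈ τ with X ∖ U ∈ τ):
  U = ∅, X ∖ U = {x1, x2, x3, x4} — both open, so U is clopen.
  U = {x1, x3}, X ∖ U = {x2, x4} — both open, so U is clopen.
  U = {x2, x4}, X ∖ U = {x1, x3} — both open, so U is clopen.
  U = {x1, x2, x3, x4}, X ∖ U = ∅ — both open, so U is clopen.
Nontrivial clopen(s) exist: e.g. {x1, x3}. So (X, τ) is disconnected.
Compute connected components by grouping points that agree on all clopens:
  component: {x1, x3}
  component: {x2, x4}


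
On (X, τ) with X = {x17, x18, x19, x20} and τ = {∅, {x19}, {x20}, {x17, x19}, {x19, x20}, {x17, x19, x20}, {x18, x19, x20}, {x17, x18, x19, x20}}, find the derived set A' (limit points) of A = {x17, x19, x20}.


A' = {x17, x18}

For each x ∈ X, list the open sets U ∈ τ with x ∈ U, then check whether U ∩ (A ∖ {x}) ≠ ∅ for every such U.
  x = x17: opens ∋ x are {x17, x19}, {x17, x19, x20}, {x17, x18, x19, x20}; each meets A ∖ {x17}, so x IS a limit point.
  x = x18: opens ∋ x are {x18, x19, x20}, {x17, x18, x19, x20}; each meets A ∖ {x18}, so x IS a limit point.
  x = x19: open {x19} ∋ x has {x19} ∩ (A ∖ {x19}) = ∅, so x is NOT a limit point.
  x = x20: open {x20} ∋ x has {x20} ∩ (A ∖ {x20}) = ∅, so x is NOT a limit point.
Collecting: A' = {x17, x18}.


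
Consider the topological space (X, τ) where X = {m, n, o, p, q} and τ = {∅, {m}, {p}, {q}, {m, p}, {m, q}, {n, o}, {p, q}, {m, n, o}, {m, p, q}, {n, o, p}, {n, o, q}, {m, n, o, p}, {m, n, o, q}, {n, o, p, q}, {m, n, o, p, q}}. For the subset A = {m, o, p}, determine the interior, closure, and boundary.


int(A) = {m, p}, cl(A) = {m, n, o, p}, ∂A = {n, o}.

Closed sets in (X, τ) are complements of opens:
  closed(X, τ) = {∅, {m}, {p}, {q}, {m, p}, {m, q}, {n, o}, {p, q}, {m, n, o}, {m, p, q}, {n, o, p}, {n, o, q}, {m, n, o, p}, {m, n, o, q}, {n, o, p, q}, {m, n, o, p, q}}.
int(A) = ⋃ {U ∈ τ : U ⊆ A}. Opens contained in A: ∅, {m}, {p}, {m, p}.
Taking the union of these: int(A) = {m, p}.
cl(A) = ⋂ {C closed : A ⊆ C}. Closed sets containing A: {m, n, o, p}, {m, n, o, p, q}.
Intersecting these: cl(A) = {m, n, o, p}.
∂A = cl(A) ∖ int(A) = {m, n, o, p} ∖ {m, p} = {n, o}.


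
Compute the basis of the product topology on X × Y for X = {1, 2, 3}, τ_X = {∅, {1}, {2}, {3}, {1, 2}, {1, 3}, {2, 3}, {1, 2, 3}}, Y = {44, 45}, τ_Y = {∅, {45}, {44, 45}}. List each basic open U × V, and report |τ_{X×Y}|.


Basis B = {∅ × ∅, {1} × {45}, {2} × {45}, {3} × {45}, {1} × {44, 45}, {1, 2} × {45}, {1, 3} × {45}, {2} × {44, 45}, {2, 3} × {45}, {3} × {44, 45}, {1, 2, 3} × {45}, {1, 2} × {44, 45}, {1, 3} × {44, 45}, {2, 3} × {44, 45}, {1, 2, 3} × {44, 45}}; |τ_{X×Y}| = 27.

Enumerate products U × V with U ∈ τ_X, V ∈ τ_Y (deduplicated):
  ∅ × ∅ = {} (∅)
  {1} × {45} = {(1,45)}
  {2} × {45} = {(2,45)}
  {3} × {45} = {(3,45)}
  {1} × {44, 45} = {(1,44), (1,45)}
  {1, 2} × {45} = {(1,45), (2,45)}
  {1, 3} × {45} = {(1,45), (3,45)}
  {2} × {44, 45} = {(2,44), (2,45)}
  {2, 3} × {45} = {(2,45), (3,45)}
  {3} × {44, 45} = {(3,44), (3,45)}
  {1, 2, 3} × {45} = {(1,45), (2,45), (3,45)}
  {1, 2} × {44, 45} = {(1,44), (1,45), (2,44), (2,45)}
  {1, 3} × {44, 45} = {(1,44), (1,45), (3,44), (3,45)}
  {2, 3} × {44, 45} = {(2,44), (2,45), (3,44), (3,45)}
  {1, 2, 3} × {44, 45} = {(1,44), (1,45), (2,44), (2,45), (3,44), (3,45)}
These 15 distinct sets form the basis B.
Close under arbitrary unions to get τ_{X×Y}; counting gives |τ_{X×Y}| = 27.


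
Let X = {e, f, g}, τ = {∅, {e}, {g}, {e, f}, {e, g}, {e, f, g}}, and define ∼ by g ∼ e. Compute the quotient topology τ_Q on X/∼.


X/∼ = {[e=g], [f]}; |τ_Q| = 3.

Equivalence classes: [e=g], [f].
Quotient map π: X → X/∼ sends e ↦ [e=g], f ↦ [f], g ↦ [e=g].
For each subset V ⊆ X/∼, compute π^{-1}(V) ⊆ X and check whether π^{-1}(V) ∈ τ. V is open in τ_Q iff π^{-1}(V) ∈ τ.
  V = {}: π^{-1}(V) = ∅ ∈ τ ✓.
  V = {[e=g]}: π^{-1}(V) = {e, g} ∈ τ ✓.
  V = {[f]}: π^{-1}(V) = {f} ∉ τ ✗.
  V = {[e=g], [f]}: π^{-1}(V) = {e, f, g} ∈ τ ✓.
Open sets in the quotient: τ_Q = {{}, {[e=g]}, {[e=g], [f]}} (3 elements).


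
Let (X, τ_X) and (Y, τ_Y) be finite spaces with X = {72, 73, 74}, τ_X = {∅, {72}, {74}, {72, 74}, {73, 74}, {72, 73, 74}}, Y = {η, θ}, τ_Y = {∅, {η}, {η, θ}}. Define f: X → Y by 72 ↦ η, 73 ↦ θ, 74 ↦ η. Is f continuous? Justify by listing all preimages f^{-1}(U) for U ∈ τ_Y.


f IS continuous.

Compute f^{-1}(U) for each U ∈ τ_Y:
  U = ∅: f^{-1}(U) = ∅ ∈ τ_X ✓.
  U = {η}: f^{-1}(U) = {72, 74} ∈ τ_X ✓.
  U = {η, θ}: f^{-1}(U) = {72, 73, 74} ∈ τ_X ✓.
Every preimage lies in τ_X, so f IS continuous.


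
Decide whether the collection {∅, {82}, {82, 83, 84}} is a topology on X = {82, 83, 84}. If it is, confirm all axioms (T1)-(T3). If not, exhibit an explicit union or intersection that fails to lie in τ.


τ IS a topology on X.

Axiom (T1): ∅ ∈ τ? Yes; X ∈ τ? Yes.
Axiom (T2/T3): check pairwise unions and intersections of members of τ.
All pairwise intersections and unions checked — each lies in τ. Therefore τ satisfies (T1), (T2), (T3): it IS a topology on X.


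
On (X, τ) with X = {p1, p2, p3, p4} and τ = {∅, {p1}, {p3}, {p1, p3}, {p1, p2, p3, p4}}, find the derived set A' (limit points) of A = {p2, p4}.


A' = {p2, p4}

For each x ∈ X, list the open sets U ∈ τ with x ∈ U, then check whether U ∩ (A ∖ {x}) ≠ ∅ for every such U.
  x = p1: open {p1} ∋ x has {p1} ∩ (A ∖ {p1}) = ∅, so x is NOT a limit point.
  x = p2: opens ∋ x are {p1, p2, p3, p4}; each meets A ∖ {p2}, so x IS a limit point.
  x = p3: open {p3} ∋ x has {p3} ∩ (A ∖ {p3}) = ∅, so x is NOT a limit point.
  x = p4: opens ∋ x are {p1, p2, p3, p4}; each meets A ∖ {p4}, so x IS a limit point.
Collecting: A' = {p2, p4}.


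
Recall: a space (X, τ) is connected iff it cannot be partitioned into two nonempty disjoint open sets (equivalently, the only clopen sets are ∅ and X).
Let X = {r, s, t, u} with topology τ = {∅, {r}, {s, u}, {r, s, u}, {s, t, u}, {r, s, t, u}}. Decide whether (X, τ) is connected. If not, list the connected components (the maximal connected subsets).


(X, τ) is disconnected; components = [{r}, {s, t, u}].

Find clopen sets (U ∈ τ with X ∖ U ∈ τ):
  U = ∅, X ∖ U = {r, s, t, u} — both open, so U is clopen.
  U = {r}, X ∖ U = {s, t, u} — both open, so U is clopen.
  U = {s, t, u}, X ∖ U = {r} — both open, so U is clopen.
  U = {r, s, t, u}, X ∖ U = ∅ — both open, so U is clopen.
Nontrivial clopen(s) exist: e.g. {r}. So (X, τ) is disconnected.
Compute connected components by grouping points that agree on all clopens:
  component: {r}
  component: {s, t, u}


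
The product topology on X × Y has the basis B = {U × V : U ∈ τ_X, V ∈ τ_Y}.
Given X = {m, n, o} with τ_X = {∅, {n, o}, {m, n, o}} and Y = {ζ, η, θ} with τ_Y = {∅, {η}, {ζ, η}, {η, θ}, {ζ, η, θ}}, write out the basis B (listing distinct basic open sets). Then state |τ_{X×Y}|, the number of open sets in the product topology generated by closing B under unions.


Basis B = {∅ × ∅, {n, o} × {η}, {m, n, o} × {η}, {n, o} × {ζ, η}, {n, o} × {η, θ}, {m, n, o} × {ζ, η}, {m, n, o} × {η, θ}, {n, o} × {ζ, η, θ}, {m, n, o} × {ζ, η, θ}}; |τ_{X×Y}| = 14.

Enumerate products U × V with U ∈ τ_X, V ∈ τ_Y (deduplicated):
  ∅ × ∅ = {} (∅)
  {n, o} × {η} = {(n,η), (o,η)}
  {m, n, o} × {η} = {(m,η), (n,η), (o,η)}
  {n, o} × {ζ, η} = {(n,ζ), (n,η), (o,ζ), (o,η)}
  {n, o} × {η, θ} = {(n,η), (n,θ), (o,η), (o,θ)}
  {m, n, o} × {ζ, η} = {(m,ζ), (m,η), (n,ζ), (n,η), (o,ζ), (o,η)}
  {m, n, o} × {η, θ} = {(m,η), (m,θ), (n,η), (n,θ), (o,η), (o,θ)}
  {n, o} × {ζ, η, θ} = {(n,ζ), (n,η), (n,θ), (o,ζ), (o,η), (o,θ)}
  {m, n, o} × {ζ, η, θ} = {(m,ζ), (m,η), (m,θ), (n,ζ), (n,η), (n,θ), (o,ζ), (o,η), (o,θ)}
These 9 distinct sets form the basis B.
Close under arbitrary unions to get τ_{X×Y}; counting gives |τ_{X×Y}| = 14.


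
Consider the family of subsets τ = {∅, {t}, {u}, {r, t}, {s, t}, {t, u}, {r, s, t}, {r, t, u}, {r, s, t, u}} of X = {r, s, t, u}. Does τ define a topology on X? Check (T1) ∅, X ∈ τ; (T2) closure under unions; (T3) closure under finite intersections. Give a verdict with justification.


τ is NOT a topology on X.

Axiom (T1): ∅ ∈ τ? Yes; X ∈ τ? Yes.
Axiom (T2/T3): check pairwise unions and intersections of members of τ.
Counterexample for (T2): {u} ∪ {s, t} = {s, t, u} ∉ τ. Therefore τ is NOT a topology.


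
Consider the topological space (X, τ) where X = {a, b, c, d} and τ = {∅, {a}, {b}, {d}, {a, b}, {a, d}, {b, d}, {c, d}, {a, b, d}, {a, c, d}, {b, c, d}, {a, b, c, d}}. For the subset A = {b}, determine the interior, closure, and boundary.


int(A) = {b}, cl(A) = {b}, ∂A = ∅.

Closed sets in (X, τ) are complements of opens:
  closed(X, τ) = {∅, {a}, {b}, {c}, {a, b}, {a, c}, {b, c}, {c, d}, {a, b, c}, {a, c, d}, {b, c, d}, {a, b, c, d}}.
int(A) = ⋃ {U ∈ τ : U ⊆ A}. Opens contained in A: ∅, {b}.
Taking the union of these: int(A) = {b}.
cl(A) = ⋂ {C closed : A ⊆ C}. Closed sets containing A: {b}, {a, b}, {b, c}, {a, b, c}, {b, c, d}, {a, b, c, d}.
Intersecting these: cl(A) = {b}.
∂A = cl(A) ∖ int(A) = {b} ∖ {b} = ∅.


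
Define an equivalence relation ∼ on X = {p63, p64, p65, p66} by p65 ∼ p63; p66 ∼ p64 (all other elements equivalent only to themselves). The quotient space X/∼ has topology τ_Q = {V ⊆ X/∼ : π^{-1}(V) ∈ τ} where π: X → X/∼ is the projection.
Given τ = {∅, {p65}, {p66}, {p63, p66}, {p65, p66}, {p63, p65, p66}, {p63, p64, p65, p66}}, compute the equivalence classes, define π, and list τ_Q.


X/∼ = {[p63=p65], [p64=p66]}; |τ_Q| = 2.

Equivalence classes: [p63=p65], [p64=p66].
Quotient map π: X → X/∼ sends p63 ↦ [p63=p65], p64 ↦ [p64=p66], p65 ↦ [p63=p65], p66 ↦ [p64=p66].
For each subset V ⊆ X/∼, compute π^{-1}(V) ⊆ X and check whether π^{-1}(V) ∈ τ. V is open in τ_Q iff π^{-1}(V) ∈ τ.
  V = {}: π^{-1}(V) = ∅ ∈ τ ✓.
  V = {[p63=p65]}: π^{-1}(V) = {p63, p65} ∉ τ ✗.
  V = {[p64=p66]}: π^{-1}(V) = {p64, p66} ∉ τ ✗.
  V = {[p63=p65], [p64=p66]}: π^{-1}(V) = {p63, p64, p65, p66} ∈ τ ✓.
Open sets in the quotient: τ_Q = {{}, {[p63=p65], [p64=p66]}} (2 elements).


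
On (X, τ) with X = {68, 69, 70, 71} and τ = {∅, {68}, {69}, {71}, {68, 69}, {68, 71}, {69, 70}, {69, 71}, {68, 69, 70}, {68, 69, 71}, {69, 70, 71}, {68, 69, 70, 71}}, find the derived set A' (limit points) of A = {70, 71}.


A' = ∅

For each x ∈ X, list the open sets U ∈ τ with x ∈ U, then check whether U ∩ (A ∖ {x}) ≠ ∅ for every such U.
  x = 68: open {68} ∋ x has {68} ∩ (A ∖ {68}) = ∅, so x is NOT a limit point.
  x = 69: open {69} ∋ x has {69} ∩ (A ∖ {69}) = ∅, so x is NOT a limit point.
  x = 70: open {69, 70} ∋ x has {69, 70} ∩ (A ∖ {70}) = ∅, so x is NOT a limit point.
  x = 71: open {71} ∋ x has {71} ∩ (A ∖ {71}) = ∅, so x is NOT a limit point.
Collecting: A' = ∅.


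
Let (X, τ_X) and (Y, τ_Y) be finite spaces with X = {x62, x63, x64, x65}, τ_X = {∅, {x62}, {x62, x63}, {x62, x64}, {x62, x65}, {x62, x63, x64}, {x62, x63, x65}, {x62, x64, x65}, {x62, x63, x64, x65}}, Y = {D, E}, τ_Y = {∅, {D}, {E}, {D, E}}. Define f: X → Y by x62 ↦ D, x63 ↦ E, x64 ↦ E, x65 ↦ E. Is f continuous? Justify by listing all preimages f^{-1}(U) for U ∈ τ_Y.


f is NOT continuous.

Compute f^{-1}(U) for each U ∈ τ_Y:
  U = ∅: f^{-1}(U) = ∅ ∈ τ_X ✓.
  U = {D}: f^{-1}(U) = {x62} ∈ τ_X ✓.
  U = {E}: f^{-1}(U) = {x63, x64, x65} ∉ τ_X ✗.
  U = {D, E}: f^{-1}(U) = {x62, x63, x64, x65} ∈ τ_X ✓.
Found U = {E} with f^{-1}(U) = {x63, x64, x65} not in τ_X. Therefore f is NOT continuous.


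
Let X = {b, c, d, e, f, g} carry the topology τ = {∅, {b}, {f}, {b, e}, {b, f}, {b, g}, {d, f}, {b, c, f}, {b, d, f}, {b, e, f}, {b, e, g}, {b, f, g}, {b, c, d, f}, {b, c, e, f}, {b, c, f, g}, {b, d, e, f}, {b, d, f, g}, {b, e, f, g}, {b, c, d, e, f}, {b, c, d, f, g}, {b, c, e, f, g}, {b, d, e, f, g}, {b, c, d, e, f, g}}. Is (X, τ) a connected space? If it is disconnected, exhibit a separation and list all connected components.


(X, τ) is connected.

Find clopen sets (U ∈ τ with X ∖ U ∈ τ):
  U = ∅, X ∖ U = {b, c, d, e, f, g} — both open, so U is clopen.
  U = {b, c, d, e, f, g}, X ∖ U = ∅ — both open, so U is clopen.
Only trivial clopens (∅ and X) exist, so (X, τ) is connected.
Compute connected components by grouping points that agree on all clopens:
  component: {b, c, d, e, f, g}


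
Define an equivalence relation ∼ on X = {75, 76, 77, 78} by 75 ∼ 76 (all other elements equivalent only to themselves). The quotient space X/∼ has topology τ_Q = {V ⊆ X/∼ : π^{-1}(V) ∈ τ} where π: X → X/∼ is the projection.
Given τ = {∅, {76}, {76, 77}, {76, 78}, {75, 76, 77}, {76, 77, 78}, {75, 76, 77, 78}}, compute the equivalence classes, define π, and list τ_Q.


X/∼ = {[75=76], [77], [78]}; |τ_Q| = 3.

Equivalence classes: [75=76], [77], [78].
Quotient map π: X → X/∼ sends 75 ↦ [75=76], 76 ↦ [75=76], 77 ↦ [77], 78 ↦ [78].
For each subset V ⊆ X/∼, compute π^{-1}(V) ⊆ X and check whether π^{-1}(V) ∈ τ. V is open in τ_Q iff π^{-1}(V) ∈ τ.
  V = {}: π^{-1}(V) = ∅ ∈ τ ✓.
  V = {[75=76]}: π^{-1}(V) = {75, 76} ∉ τ ✗.
  V = {[77]}: π^{-1}(V) = {77} ∉ τ ✗.
  V = {[75=76], [77]}: π^{-1}(V) = {75, 76, 77} ∈ τ ✓.
  V = {[78]}: π^{-1}(V) = {78} ∉ τ ✗.
  V = {[75=76], [78]}: π^{-1}(V) = {75, 76, 78} ∉ τ ✗.
  V = {[77], [78]}: π^{-1}(V) = {77, 78} ∉ τ ✗.
  V = {[75=76], [77], [78]}: π^{-1}(V) = {75, 76, 77, 78} ∈ τ ✓.
Open sets in the quotient: τ_Q = {{}, {[75=76], [77]}, {[75=76], [77], [78]}} (3 elements).


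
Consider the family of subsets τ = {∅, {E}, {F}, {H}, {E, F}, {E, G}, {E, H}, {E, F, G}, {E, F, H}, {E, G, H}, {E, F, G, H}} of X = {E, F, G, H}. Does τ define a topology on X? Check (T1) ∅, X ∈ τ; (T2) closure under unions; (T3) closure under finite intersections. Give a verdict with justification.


τ is NOT a topology on X.

Axiom (T1): ∅ ∈ τ? Yes; X ∈ τ? Yes.
Axiom (T2/T3): check pairwise unions and intersections of members of τ.
Counterexample for (T2): {F} ∪ {H} = {F, H} ∉ τ. Therefore τ is NOT a topology.


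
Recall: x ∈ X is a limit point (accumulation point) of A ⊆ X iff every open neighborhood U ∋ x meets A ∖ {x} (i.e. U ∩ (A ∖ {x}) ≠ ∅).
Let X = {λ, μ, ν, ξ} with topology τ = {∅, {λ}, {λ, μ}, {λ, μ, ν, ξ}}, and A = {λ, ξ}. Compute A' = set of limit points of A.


A' = {μ, ν, ξ}

For each x ∈ X, list the open sets U ∈ τ with x ∈ U, then check whether U ∩ (A ∖ {x}) ≠ ∅ for every such U.
  x = λ: open {λ} ∋ x has {λ} ∩ (A ∖ {λ}) = ∅, so x is NOT a limit point.
  x = μ: opens ∋ x are {λ, μ}, {λ, μ, ν, ξ}; each meets A ∖ {μ}, so x IS a limit point.
  x = ν: opens ∋ x are {λ, μ, ν, ξ}; each meets A ∖ {ν}, so x IS a limit point.
  x = ξ: opens ∋ x are {λ, μ, ν, ξ}; each meets A ∖ {ξ}, so x IS a limit point.
Collecting: A' = {μ, ν, ξ}.


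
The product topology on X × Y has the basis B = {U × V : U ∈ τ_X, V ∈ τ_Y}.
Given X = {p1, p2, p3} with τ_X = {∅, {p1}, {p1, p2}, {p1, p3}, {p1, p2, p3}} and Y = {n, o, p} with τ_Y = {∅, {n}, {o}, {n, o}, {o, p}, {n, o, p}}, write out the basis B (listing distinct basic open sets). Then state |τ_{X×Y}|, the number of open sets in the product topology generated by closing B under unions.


Basis B = {∅ × ∅, {p1} × {n}, {p1} × {o}, {p1} × {n, o}, {p1, p2} × {n}, {p1, p3} × {n}, {p1} × {o, p}, {p1, p2} × {o}, {p1, p3} × {o}, {p1} × {n, o, p}, {p1, p2, p3} × {n}, {p1, p2, p3} × {o}, {p1, p2} × {n, o}, {p1, p3} × {n, o}, {p1, p2} × {o, p}, {p1, p3} × {o, p}, {p1, p2} × {n, o, p}, {p1, p3} × {n, o, p}, {p1, p2, p3} × {n, o}, {p1, p2, p3} × {o, p}, {p1, p2, p3} × {n, o, p}}; |τ_{X×Y}| = 70.

Enumerate products U × V with U ∈ τ_X, V ∈ τ_Y (deduplicated):
  ∅ × ∅ = {} (∅)
  {p1} × {n} = {(p1,n)}
  {p1} × {o} = {(p1,o)}
  {p1} × {n, o} = {(p1,n), (p1,o)}
  {p1, p2} × {n} = {(p1,n), (p2,n)}
  {p1, p3} × {n} = {(p1,n), (p3,n)}
  {p1} × {o, p} = {(p1,o), (p1,p)}
  {p1, p2} × {o} = {(p1,o), (p2,o)}
  {p1, p3} × {o} = {(p1,o), (p3,o)}
  {p1} × {n, o, p} = {(p1,n), (p1,o), (p1,p)}
  {p1, p2, p3} × {n} = {(p1,n), (p2,n), (p3,n)}
  {p1, p2, p3} × {o} = {(p1,o), (p2,o), (p3,o)}
  {p1, p2} × {n, o} = {(p1,n), (p1,o), (p2,n), (p2,o)}
  {p1, p3} × {n, o} = {(p1,n), (p1,o), (p3,n), (p3,o)}
  {p1, p2} × {o, p} = {(p1,o), (p1,p), (p2,o), (p2,p)}
  {p1, p3} × {o, p} = {(p1,o), (p1,p), (p3,o), (p3,p)}
  {p1, p2} × {n, o, p} = {(p1,n), (p1,o), (p1,p), (p2,n), (p2,o), (p2,p)}
  {p1, p3} × {n, o, p} = {(p1,n), (p1,o), (p1,p), (p3,n), (p3,o), (p3,p)}
  {p1, p2, p3} × {n, o} = {(p1,n), (p1,o), (p2,n), (p2,o), (p3,n), (p3,o)}
  {p1, p2, p3} × {o, p} = {(p1,o), (p1,p), (p2,o), (p2,p), (p3,o), (p3,p)}
  {p1, p2, p3} × {n, o, p} = {(p1,n), (p1,o), (p1,p), (p2,n), (p2,o), (p2,p), (p3,n), (p3,o), (p3,p)}
These 21 distinct sets form the basis B.
Close under arbitrary unions to get τ_{X×Y}; counting gives |τ_{X×Y}| = 70.


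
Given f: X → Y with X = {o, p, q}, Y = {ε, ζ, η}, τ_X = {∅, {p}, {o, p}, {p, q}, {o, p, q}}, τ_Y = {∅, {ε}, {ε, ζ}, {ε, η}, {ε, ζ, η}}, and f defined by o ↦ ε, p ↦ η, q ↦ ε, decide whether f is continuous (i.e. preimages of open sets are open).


f is NOT continuous.

Compute f^{-1}(U) for each U ∈ τ_Y:
  U = ∅: f^{-1}(U) = ∅ ∈ τ_X ✓.
  U = {ε}: f^{-1}(U) = {o, q} ∉ τ_X ✗.
  U = {ε, ζ}: f^{-1}(U) = {o, q} ∉ τ_X ✗.
  U = {ε, η}: f^{-1}(U) = {o, p, q} ∈ τ_X ✓.
  U = {ε, ζ, η}: f^{-1}(U) = {o, p, q} ∈ τ_X ✓.
Found U = {ε} with f^{-1}(U) = {o, q} not in τ_X. Therefore f is NOT continuous.


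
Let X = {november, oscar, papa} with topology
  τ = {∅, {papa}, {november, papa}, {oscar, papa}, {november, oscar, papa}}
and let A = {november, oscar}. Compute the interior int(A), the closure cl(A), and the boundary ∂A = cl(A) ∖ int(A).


int(A) = ∅, cl(A) = {november, oscar}, ∂A = {november, oscar}.

Closed sets in (X, τ) are complements of opens:
  closed(X, τ) = {∅, {november}, {oscar}, {november, oscar}, {november, oscar, papa}}.
int(A) = ⋃ {U ∈ τ : U ⊆ A}. Opens contained in A: ∅.
Taking the union of these: int(A) = ∅.
cl(A) = ⋂ {C closed : A ⊆ C}. Closed sets containing A: {november, oscar}, {november, oscar, papa}.
Intersecting these: cl(A) = {november, oscar}.
∂A = cl(A) ∖ int(A) = {november, oscar} ∖ ∅ = {november, oscar}.


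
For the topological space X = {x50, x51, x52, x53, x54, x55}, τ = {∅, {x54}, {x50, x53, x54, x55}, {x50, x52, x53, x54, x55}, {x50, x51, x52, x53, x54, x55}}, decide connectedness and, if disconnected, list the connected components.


(X, τ) is connected.

Find clopen sets (U ∈ τ with X ∖ U ∈ τ):
  U = ∅, X ∖ U = {x50, x51, x52, x53, x54, x55} — both open, so U is clopen.
  U = {x50, x51, x52, x53, x54, x55}, X ∖ U = ∅ — both open, so U is clopen.
Only trivial clopens (∅ and X) exist, so (X, τ) is connected.
Compute connected components by grouping points that agree on all clopens:
  component: {x50, x51, x52, x53, x54, x55}


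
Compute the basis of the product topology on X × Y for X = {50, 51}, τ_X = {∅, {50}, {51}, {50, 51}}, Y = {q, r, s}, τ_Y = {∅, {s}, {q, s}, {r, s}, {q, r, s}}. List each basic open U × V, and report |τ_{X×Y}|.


Basis B = {∅ × ∅, {50} × {s}, {51} × {s}, {50} × {q, s}, {50} × {r, s}, {50, 51} × {s}, {51} × {q, s}, {51} × {r, s}, {50} × {q, r, s}, {51} × {q, r, s}, {50, 51} × {q, s}, {50, 51} × {r, s}, {50, 51} × {q, r, s}}; |τ_{X×Y}| = 25.

Enumerate products U × V with U ∈ τ_X, V ∈ τ_Y (deduplicated):
  ∅ × ∅ = {} (∅)
  {50} × {s} = {(50,s)}
  {51} × {s} = {(51,s)}
  {50} × {q, s} = {(50,q), (50,s)}
  {50} × {r, s} = {(50,r), (50,s)}
  {50, 51} × {s} = {(50,s), (51,s)}
  {51} × {q, s} = {(51,q), (51,s)}
  {51} × {r, s} = {(51,r), (51,s)}
  {50} × {q, r, s} = {(50,q), (50,r), (50,s)}
  {51} × {q, r, s} = {(51,q), (51,r), (51,s)}
  {50, 51} × {q, s} = {(50,q), (50,s), (51,q), (51,s)}
  {50, 51} × {r, s} = {(50,r), (50,s), (51,r), (51,s)}
  {50, 51} × {q, r, s} = {(50,q), (50,r), (50,s), (51,q), (51,r), (51,s)}
These 13 distinct sets form the basis B.
Close under arbitrary unions to get τ_{X×Y}; counting gives |τ_{X×Y}| = 25.
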